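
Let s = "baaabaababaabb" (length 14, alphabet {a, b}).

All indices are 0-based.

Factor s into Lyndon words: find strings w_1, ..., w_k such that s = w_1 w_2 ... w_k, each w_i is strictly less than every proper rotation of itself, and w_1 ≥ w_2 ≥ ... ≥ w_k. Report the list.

["b", "aaabaababaabb"]

emit factor 1: 'b' (i=0, period=1)
emit factor 2: 'aaabaababaabb' (i=1, period=13)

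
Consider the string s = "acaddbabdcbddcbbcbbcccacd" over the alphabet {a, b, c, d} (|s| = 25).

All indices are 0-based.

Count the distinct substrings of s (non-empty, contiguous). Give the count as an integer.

rank→(start, suffix):
  0 → (6, 'abdcbddcbbcbbcccacd')
  1 → (0, 'acaddbabdcbddcbbcbbcccacd')
  2 → (22, 'acd')
  3 → (2, 'addbabdcbddcbbcbbcccacd')
  4 → (5, 'babdcbddcbbcbbcccacd')
  5 → (14, 'bbcbbcccacd')
  6 → (17, 'bbcccacd')
  7 → (15, 'bcbbcccacd')
  8 → (18, 'bcccacd')
  9 → (7, 'bdcbddcbbcbbcccacd')
  10 → (10, 'bddcbbcbbcccacd')
  11 → (21, 'cacd')
  12 → (1, 'caddbabdcbddcbbcbbcccacd')
  13 → (13, 'cbbcbbcccacd')
  14 → (16, 'cbbcccacd')
  15 → (9, 'cbddcbbcbbcccacd')
  16 → (20, 'ccacd')
  17 → (19, 'cccacd')
  18 → (23, 'cd')
  19 → (24, 'd')
  20 → (4, 'dbabdcbddcbbcbbcccacd')
  21 → (12, 'dcbbcbbcccacd')
  22 → (8, 'dcbddcbbcbbcccacd')
  23 → (3, 'ddbabdcbddcbbcbbcccacd')
  24 → (11, 'ddcbbcbbcccacd')

SA = [6, 0, 22, 2, 5, 14, 17, 15, 18, 7, 10, 21, 1, 13, 16, 9, 20, 19, 23, 24, 4, 12, 8, 3, 11]
i: (SA[i-1],SA[i]) lcp shared
  1: (6,0) 1 'a'
  2: (0,22) 2 'ac'
  3: (22,2) 1 'a'
  4: (2,5) 0 ''
  5: (5,14) 1 'b'
  6: (14,17) 3 'bbc'
  7: (17,15) 1 'b'
  8: (15,18) 2 'bc'
  9: (18,7) 1 'b'
  10: (7,10) 2 'bd'
  11: (10,21) 0 ''
  12: (21,1) 2 'ca'
  13: (1,13) 1 'c'
  14: (13,16) 4 'cbbc'
  15: (16,9) 2 'cb'
  16: (9,20) 1 'c'
  17: (20,19) 2 'cc'
  18: (19,23) 1 'c'
  19: (23,24) 0 ''
  20: (24,4) 1 'd'
  21: (4,12) 1 'd'
  22: (12,8) 3 'dcb'
  23: (8,3) 1 'd'
  24: (3,11) 2 'dd'

n(n+1)/2 = 25·26/2 = 325
Σ LCP = 0 + 1 + 2 + 1 + 0 + 1 + 3 + 1 + 2 + 1 + 2 + 0 + 2 + 1 + 4 + 2 + 1 + 2 + 1 + 0 + 1 + 1 + 3 + 1 + 2 = 35
distinct = 325 − 35 = 290

290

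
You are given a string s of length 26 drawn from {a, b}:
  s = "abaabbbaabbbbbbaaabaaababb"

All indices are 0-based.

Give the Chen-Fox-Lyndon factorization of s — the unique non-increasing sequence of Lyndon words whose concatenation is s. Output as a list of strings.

["ab", "aabbbaabbbbbb", "aaabaaababb"]

emit factor 1: 'ab' (i=0, period=2)
emit factor 2: 'aabbbaabbbbbb' (i=2, period=13)
emit factor 3: 'aaabaaababb' (i=15, period=11)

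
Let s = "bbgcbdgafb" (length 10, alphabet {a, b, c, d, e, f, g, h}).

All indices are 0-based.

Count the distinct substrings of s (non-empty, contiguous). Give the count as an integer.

51

rank→(start, suffix):
  0 → (7, 'afb')
  1 → (9, 'b')
  2 → (0, 'bbgcbdgafb')
  3 → (4, 'bdgafb')
  4 → (1, 'bgcbdgafb')
  5 → (3, 'cbdgafb')
  6 → (5, 'dgafb')
  7 → (8, 'fb')
  8 → (6, 'gafb')
  9 → (2, 'gcbdgafb')

SA = [7, 9, 0, 4, 1, 3, 5, 8, 6, 2]
i: (SA[i-1],SA[i]) lcp shared
  1: (7,9) 0 ''
  2: (9,0) 1 'b'
  3: (0,4) 1 'b'
  4: (4,1) 1 'b'
  5: (1,3) 0 ''
  6: (3,5) 0 ''
  7: (5,8) 0 ''
  8: (8,6) 0 ''
  9: (6,2) 1 'g'

n(n+1)/2 = 10·11/2 = 55
Σ LCP = 0 + 0 + 1 + 1 + 1 + 0 + 0 + 0 + 0 + 1 = 4
distinct = 55 − 4 = 51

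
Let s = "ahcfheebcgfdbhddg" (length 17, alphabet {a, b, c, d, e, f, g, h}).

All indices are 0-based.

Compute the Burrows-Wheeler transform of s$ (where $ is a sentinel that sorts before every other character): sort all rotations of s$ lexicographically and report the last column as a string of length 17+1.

g$edhbfhdehgcdcabf

rank  rotation            last
    0  $ahcfheebcgfdbhddg  g
    1  ahcfheebcgfdbhddg$  $
    2  bcgfdbhddg$ahcfhee  e
    3  bhddg$ahcfheebcgfd  d
    4  cfheebcgfdbhddg$ah  h
    5  cgfdbhddg$ahcfheeb  b
    6  dbhddg$ahcfheebcgf  f
    7  ddg$ahcfheebcgfdbh  h
    8  dg$ahcfheebcgfdbhd  d
    9  ebcgfdbhddg$ahcfhe  e
   10  eebcgfdbhddg$ahcfh  h
   11  fdbhddg$ahcfheebcg  g
   12  fheebcgfdbhddg$ahc  c
   13  g$ahcfheebcgfdbhdd  d
   14  gfdbhddg$ahcfheebc  c
   15  hcfheebcgfdbhddg$a  a
   16  hddg$ahcfheebcgfdb  b
   17  heebcgfdbhddg$ahcf  f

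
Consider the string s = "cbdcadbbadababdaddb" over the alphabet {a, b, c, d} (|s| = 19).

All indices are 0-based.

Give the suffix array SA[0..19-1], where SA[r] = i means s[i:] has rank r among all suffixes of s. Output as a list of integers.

rank→(start, suffix):
  0 → (10, 'ababdaddb')
  1 → (12, 'abdaddb')
  2 → (8, 'adababdaddb')
  3 → (4, 'adbbadababdaddb')
  4 → (15, 'addb')
  5 → (18, 'b')
  6 → (11, 'babdaddb')
  7 → (7, 'badababdaddb')
  8 → (6, 'bbadababdaddb')
  9 → (13, 'bdaddb')
  10 → (1, 'bdcadbbadababdaddb')
  11 → (3, 'cadbbadababdaddb')
  12 → (0, 'cbdcadbbadababdaddb')
  13 → (9, 'dababdaddb')
  14 → (14, 'daddb')
  15 → (17, 'db')
  16 → (5, 'dbbadababdaddb')
  17 → (2, 'dcadbbadababdaddb')
  18 → (16, 'ddb')

[10, 12, 8, 4, 15, 18, 11, 7, 6, 13, 1, 3, 0, 9, 14, 17, 5, 2, 16]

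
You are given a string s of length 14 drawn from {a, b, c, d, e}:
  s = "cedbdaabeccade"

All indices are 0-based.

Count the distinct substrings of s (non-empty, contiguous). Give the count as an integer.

rank | idx | suffix
   0 |   5 | aabeccade
   1 |   6 | abeccade
   2 |  11 | ade
   3 |   3 | bdaabeccade
   4 |   7 | beccade
   5 |  10 | cade
   6 |   9 | ccade
   7 |   0 | cedbdaabeccade
   8 |   4 | daabeccade
   9 |   2 | dbdaabeccade
  10 |  12 | de
  11 |  13 | e
  12 |   8 | eccade
  13 |   1 | edbdaabeccade

SA = [5, 6, 11, 3, 7, 10, 9, 0, 4, 2, 12, 13, 8, 1]
rank  pair      lcp
   1  s[5:],s[6:]  1  'a'
   2  s[6:],s[11:]  1  'a'
   3  s[11:],s[3:]  0  ''
   4  s[3:],s[7:]  1  'b'
   5  s[7:],s[10:]  0  ''
   6  s[10:],s[9:]  1  'c'
   7  s[9:],s[0:]  1  'c'
   8  s[0:],s[4:]  0  ''
   9  s[4:],s[2:]  1  'd'
  10  s[2:],s[12:]  1  'd'
  11  s[12:],s[13:]  0  ''
  12  s[13:],s[8:]  1  'e'
  13  s[8:],s[1:]  1  'e'

n(n+1)/2 = 14·15/2 = 105
Σ LCP = 0 + 1 + 1 + 0 + 1 + 0 + 1 + 1 + 0 + 1 + 1 + 0 + 1 + 1 = 9
distinct = 105 − 9 = 96

96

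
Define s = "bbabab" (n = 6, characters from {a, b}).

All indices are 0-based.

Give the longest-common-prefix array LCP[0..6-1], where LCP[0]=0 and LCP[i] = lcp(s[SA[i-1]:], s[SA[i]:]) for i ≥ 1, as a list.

sorted suffixes:
  #0 SA[0]=4  'ab'
  #1 SA[1]=2  'abab'
  #2 SA[2]=5  'b'
  #3 SA[3]=3  'bab'
  #4 SA[4]=1  'babab'
  #5 SA[5]=0  'bbabab'

SA = [4, 2, 5, 3, 1, 0]
rank  pair      lcp
   1  s[4:],s[2:]  2  'ab'
   2  s[2:],s[5:]  0  ''
   3  s[5:],s[3:]  1  'b'
   4  s[3:],s[1:]  3  'bab'
   5  s[1:],s[0:]  1  'b'

[0, 2, 0, 1, 3, 1]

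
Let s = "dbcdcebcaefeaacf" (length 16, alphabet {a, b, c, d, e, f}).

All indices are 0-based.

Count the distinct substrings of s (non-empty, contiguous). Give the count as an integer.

125

rank→(start, suffix):
  0 → (12, 'aacf')
  1 → (13, 'acf')
  2 → (8, 'aefeaacf')
  3 → (6, 'bcaefeaacf')
  4 → (1, 'bcdcebcaefeaacf')
  5 → (7, 'caefeaacf')
  6 → (2, 'cdcebcaefeaacf')
  7 → (4, 'cebcaefeaacf')
  8 → (14, 'cf')
  9 → (0, 'dbcdcebcaefeaacf')
  10 → (3, 'dcebcaefeaacf')
  11 → (11, 'eaacf')
  12 → (5, 'ebcaefeaacf')
  13 → (9, 'efeaacf')
  14 → (15, 'f')
  15 → (10, 'feaacf')

SA = [12, 13, 8, 6, 1, 7, 2, 4, 14, 0, 3, 11, 5, 9, 15, 10]
[i] adj suffixes → lcp
  [1] 12/13 → 1 ('a')
  [2] 13/8 → 1 ('a')
  [3] 8/6 → 0 ('')
  [4] 6/1 → 2 ('bc')
  [5] 1/7 → 0 ('')
  [6] 7/2 → 1 ('c')
  [7] 2/4 → 1 ('c')
  [8] 4/14 → 1 ('c')
  [9] 14/0 → 0 ('')
  [10] 0/3 → 1 ('d')
  [11] 3/11 → 0 ('')
  [12] 11/5 → 1 ('e')
  [13] 5/9 → 1 ('e')
  [14] 9/15 → 0 ('')
  [15] 15/10 → 1 ('f')

n(n+1)/2 = 16·17/2 = 136
Σ LCP = 0 + 1 + 1 + 0 + 2 + 0 + 1 + 1 + 1 + 0 + 1 + 0 + 1 + 1 + 0 + 1 = 11
distinct = 136 − 11 = 125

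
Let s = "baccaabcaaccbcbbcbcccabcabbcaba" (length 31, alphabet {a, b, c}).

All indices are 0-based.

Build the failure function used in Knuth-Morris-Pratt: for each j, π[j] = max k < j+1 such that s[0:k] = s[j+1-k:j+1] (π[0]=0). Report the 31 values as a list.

[0, 0, 0, 0, 0, 0, 1, 0, 0, 0, 0, 0, 1, 0, 1, 1, 0, 1, 0, 0, 0, 0, 1, 0, 0, 1, 1, 0, 0, 1, 2]

π[0] = 0
j=1 s[j]='a': π[1]=0 (border '')
j=2 s[j]='c': π[2]=0 (border '')
j=3 s[j]='c': π[3]=0 (border '')
j=4 s[j]='a': π[4]=0 (border '')
j=5 s[j]='a': π[5]=0 (border '')
j=6 s[j]='b': π[6]=1 (border 'b')
j=7 s[j]='c': k: 1→0; π[7]=0 (border '')
j=8 s[j]='a': π[8]=0 (border '')
j=9 s[j]='a': π[9]=0 (border '')
j=10 s[j]='c': π[10]=0 (border '')
j=11 s[j]='c': π[11]=0 (border '')
j=12 s[j]='b': π[12]=1 (border 'b')
j=13 s[j]='c': k: 1→0; π[13]=0 (border '')
j=14 s[j]='b': π[14]=1 (border 'b')
j=15 s[j]='b': k: 1→0; π[15]=1 (border 'b')
j=16 s[j]='c': k: 1→0; π[16]=0 (border '')
j=17 s[j]='b': π[17]=1 (border 'b')
j=18 s[j]='c': k: 1→0; π[18]=0 (border '')
j=19 s[j]='c': π[19]=0 (border '')
j=20 s[j]='c': π[20]=0 (border '')
j=21 s[j]='a': π[21]=0 (border '')
j=22 s[j]='b': π[22]=1 (border 'b')
j=23 s[j]='c': k: 1→0; π[23]=0 (border '')
j=24 s[j]='a': π[24]=0 (border '')
j=25 s[j]='b': π[25]=1 (border 'b')
j=26 s[j]='b': k: 1→0; π[26]=1 (border 'b')
j=27 s[j]='c': k: 1→0; π[27]=0 (border '')
j=28 s[j]='a': π[28]=0 (border '')
j=29 s[j]='b': π[29]=1 (border 'b')
j=30 s[j]='a': π[30]=2 (border 'ba')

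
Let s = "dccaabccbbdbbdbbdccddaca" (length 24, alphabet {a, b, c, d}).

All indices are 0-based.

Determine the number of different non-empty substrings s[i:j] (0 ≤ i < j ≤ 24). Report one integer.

260

rank→(start, suffix):
  0 → (23, 'a')
  1 → (3, 'aabccbbdbbdbbdccddaca')
  2 → (4, 'abccbbdbbdbbdccddaca')
  3 → (21, 'aca')
  4 → (8, 'bbdbbdbbdccddaca')
  5 → (11, 'bbdbbdccddaca')
  6 → (14, 'bbdccddaca')
  7 → (5, 'bccbbdbbdbbdccddaca')
  8 → (9, 'bdbbdbbdccddaca')
  9 → (12, 'bdbbdccddaca')
  10 → (15, 'bdccddaca')
  11 → (22, 'ca')
  12 → (2, 'caabccbbdbbdbbdccddaca')
  13 → (7, 'cbbdbbdbbdccddaca')
  14 → (1, 'ccaabccbbdbbdbbdccddaca')
  15 → (6, 'ccbbdbbdbbdccddaca')
  16 → (17, 'ccddaca')
  17 → (18, 'cddaca')
  18 → (20, 'daca')
  19 → (10, 'dbbdbbdccddaca')
  20 → (13, 'dbbdccddaca')
  21 → (0, 'dccaabccbbdbbdbbdccddaca')
  22 → (16, 'dccddaca')
  23 → (19, 'ddaca')

SA = [23, 3, 4, 21, 8, 11, 14, 5, 9, 12, 15, 22, 2, 7, 1, 6, 17, 18, 20, 10, 13, 0, 16, 19]
[i] adj suffixes → lcp
  [1] 23/3 → 1 ('a')
  [2] 3/4 → 1 ('a')
  [3] 4/21 → 1 ('a')
  [4] 21/8 → 0 ('')
  [5] 8/11 → 6 ('bbdbbd')
  [6] 11/14 → 3 ('bbd')
  [7] 14/5 → 1 ('b')
  [8] 5/9 → 1 ('b')
  [9] 9/12 → 5 ('bdbbd')
  [10] 12/15 → 2 ('bd')
  [11] 15/22 → 0 ('')
  [12] 22/2 → 2 ('ca')
  [13] 2/7 → 1 ('c')
  [14] 7/1 → 1 ('c')
  [15] 1/6 → 2 ('cc')
  [16] 6/17 → 2 ('cc')
  [17] 17/18 → 1 ('c')
  [18] 18/20 → 0 ('')
  [19] 20/10 → 1 ('d')
  [20] 10/13 → 4 ('dbbd')
  [21] 13/0 → 1 ('d')
  [22] 0/16 → 3 ('dcc')
  [23] 16/19 → 1 ('d')

n(n+1)/2 = 24·25/2 = 300
Σ LCP = 0 + 1 + 1 + 1 + 0 + 6 + 3 + 1 + 1 + 5 + 2 + 0 + 2 + 1 + 1 + 2 + 2 + 1 + 0 + 1 + 4 + 1 + 3 + 1 = 40
distinct = 300 − 40 = 260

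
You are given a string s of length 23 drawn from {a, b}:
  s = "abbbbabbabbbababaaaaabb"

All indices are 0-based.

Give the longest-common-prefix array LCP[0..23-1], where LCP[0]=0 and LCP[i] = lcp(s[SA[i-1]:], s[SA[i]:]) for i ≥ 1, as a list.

rank | idx | suffix
   0 |  16 | aaaaabb
   1 |  17 | aaaabb
   2 |  18 | aaabb
   3 |  19 | aabb
   4 |  14 | abaaaaabb
   5 |  12 | ababaaaaabb
   6 |  20 | abb
   7 |   5 | abbabbbababaaaaabb
   8 |   8 | abbbababaaaaabb
   9 |   0 | abbbbabbabbbababaaaaabb
  10 |  22 | b
  11 |  15 | baaaaabb
  12 |  13 | babaaaaabb
  13 |  11 | bababaaaaabb
  14 |   4 | babbabbbababaaaaabb
  15 |   7 | babbbababaaaaabb
  16 |  21 | bb
  17 |  10 | bbababaaaaabb
  18 |   3 | bbabbabbbababaaaaabb
  19 |   6 | bbabbbababaaaaabb
  20 |   9 | bbbababaaaaabb
  21 |   2 | bbbabbabbbababaaaaabb
  22 |   1 | bbbbabbabbbababaaaaabb

SA = [16, 17, 18, 19, 14, 12, 20, 5, 8, 0, 22, 15, 13, 11, 4, 7, 21, 10, 3, 6, 9, 2, 1]
rank  pair      lcp
   1  s[16:],s[17:]  4  'aaaa'
   2  s[17:],s[18:]  3  'aaa'
   3  s[18:],s[19:]  2  'aa'
   4  s[19:],s[14:]  1  'a'
   5  s[14:],s[12:]  3  'aba'
   6  s[12:],s[20:]  2  'ab'
   7  s[20:],s[5:]  3  'abb'
   8  s[5:],s[8:]  3  'abb'
   9  s[8:],s[0:]  4  'abbb'
  10  s[0:],s[22:]  0  ''
  11  s[22:],s[15:]  1  'b'
  12  s[15:],s[13:]  2  'ba'
  13  s[13:],s[11:]  4  'baba'
  14  s[11:],s[4:]  3  'bab'
  15  s[4:],s[7:]  4  'babb'
  16  s[7:],s[21:]  1  'b'
  17  s[21:],s[10:]  2  'bb'
  18  s[10:],s[3:]  4  'bbab'
  19  s[3:],s[6:]  5  'bbabb'
  20  s[6:],s[9:]  2  'bb'
  21  s[9:],s[2:]  5  'bbbab'
  22  s[2:],s[1:]  3  'bbb'

[0, 4, 3, 2, 1, 3, 2, 3, 3, 4, 0, 1, 2, 4, 3, 4, 1, 2, 4, 5, 2, 5, 3]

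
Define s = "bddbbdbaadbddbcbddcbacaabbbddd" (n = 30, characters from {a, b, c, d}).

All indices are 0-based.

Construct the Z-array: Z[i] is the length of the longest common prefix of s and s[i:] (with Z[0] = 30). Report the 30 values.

Z[0]=30
i=1: fresh scan; Z[1]=0
i=2: fresh scan; Z[2]=0
i=3: fresh scan; Z[3]=1 scan→box=[3,4)
i=4: fresh scan; Z[4]=2 scan→box=[4,6)
i=5: min(r-i=1, Z[1]=0)=0; Z[5]=0
i=6: fresh scan; Z[6]=1 scan→box=[6,7)
i=7: fresh scan; Z[7]=0
i=8: fresh scan; Z[8]=0
i=9: fresh scan; Z[9]=0
i=10: fresh scan; Z[10]=4 scan→box=[10,14)
i=11: min(r-i=3, Z[1]=0)=0; Z[11]=0
i=12: min(r-i=2, Z[2]=0)=0; Z[12]=0
i=13: min(r-i=1, Z[3]=1)=1; Z[13]=1
i=14: fresh scan; Z[14]=0
i=15: fresh scan; Z[15]=3 scan→box=[15,18)
i=16: min(r-i=2, Z[1]=0)=0; Z[16]=0
i=17: min(r-i=1, Z[2]=0)=0; Z[17]=0
i=18: fresh scan; Z[18]=0
i=19: fresh scan; Z[19]=1 scan→box=[19,20)
i=20: fresh scan; Z[20]=0
i=21: fresh scan; Z[21]=0
i=22: fresh scan; Z[22]=0
i=23: fresh scan; Z[23]=0
i=24: fresh scan; Z[24]=1 scan→box=[24,25)
i=25: fresh scan; Z[25]=1 scan→box=[25,26)
i=26: fresh scan; Z[26]=3 scan→box=[26,29)
i=27: min(r-i=2, Z[1]=0)=0; Z[27]=0
i=28: min(r-i=1, Z[2]=0)=0; Z[28]=0
i=29: fresh scan; Z[29]=0

[30, 0, 0, 1, 2, 0, 1, 0, 0, 0, 4, 0, 0, 1, 0, 3, 0, 0, 0, 1, 0, 0, 0, 0, 1, 1, 3, 0, 0, 0]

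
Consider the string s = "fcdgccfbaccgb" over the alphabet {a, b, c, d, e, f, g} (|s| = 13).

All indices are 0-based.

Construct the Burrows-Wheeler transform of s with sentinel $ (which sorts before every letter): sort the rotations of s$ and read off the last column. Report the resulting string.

rank  rotation        last
    0  $fcdgccfbaccgb  b
    1  accgb$fcdgccfb  b
    2  b$fcdgccfbaccg  g
    3  baccgb$fcdgccf  f
    4  ccfbaccgb$fcdg  g
    5  ccgb$fcdgccfba  a
    6  cdgccfbaccgb$f  f
    7  cfbaccgb$fcdgc  c
    8  cgb$fcdgccfbac  c
    9  dgccfbaccgb$fc  c
   10  fbaccgb$fcdgcc  c
   11  fcdgccfbaccgb$  $
   12  gb$fcdgccfbacc  c
   13  gccfbaccgb$fcd  d

bbgfgafcccc$cd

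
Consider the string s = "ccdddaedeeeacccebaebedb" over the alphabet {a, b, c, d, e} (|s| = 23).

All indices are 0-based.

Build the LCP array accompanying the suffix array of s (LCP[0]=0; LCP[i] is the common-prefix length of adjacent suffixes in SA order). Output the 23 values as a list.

sorted suffixes:
  #0 SA[0]=11  'acccebaebedb'
  #1 SA[1]=17  'aebedb'
  #2 SA[2]=5  'aedeeeacccebaebedb'
  #3 SA[3]=22  'b'
  #4 SA[4]=16  'baebedb'
  #5 SA[5]=19  'bedb'
  #6 SA[6]=12  'cccebaebedb'
  #7 SA[7]=0  'ccdddaedeeeacccebaebedb'
  #8 SA[8]=13  'ccebaebedb'
  #9 SA[9]=1  'cdddaedeeeacccebaebedb'
  #10 SA[10]=14  'cebaebedb'
  #11 SA[11]=4  'daedeeeacccebaebedb'
  #12 SA[12]=21  'db'
  #13 SA[13]=3  'ddaedeeeacccebaebedb'
  #14 SA[14]=2  'dddaedeeeacccebaebedb'
  #15 SA[15]=7  'deeeacccebaebedb'
  #16 SA[16]=10  'eacccebaebedb'
  #17 SA[17]=15  'ebaebedb'
  #18 SA[18]=18  'ebedb'
  #19 SA[19]=20  'edb'
  #20 SA[20]=6  'edeeeacccebaebedb'
  #21 SA[21]=9  'eeacccebaebedb'
  #22 SA[22]=8  'eeeacccebaebedb'

SA = [11, 17, 5, 22, 16, 19, 12, 0, 13, 1, 14, 4, 21, 3, 2, 7, 10, 15, 18, 20, 6, 9, 8]
i: (SA[i-1],SA[i]) lcp shared
  1: (11,17) 1 'a'
  2: (17,5) 2 'ae'
  3: (5,22) 0 ''
  4: (22,16) 1 'b'
  5: (16,19) 1 'b'
  6: (19,12) 0 ''
  7: (12,0) 2 'cc'
  8: (0,13) 2 'cc'
  9: (13,1) 1 'c'
  10: (1,14) 1 'c'
  11: (14,4) 0 ''
  12: (4,21) 1 'd'
  13: (21,3) 1 'd'
  14: (3,2) 2 'dd'
  15: (2,7) 1 'd'
  16: (7,10) 0 ''
  17: (10,15) 1 'e'
  18: (15,18) 2 'eb'
  19: (18,20) 1 'e'
  20: (20,6) 2 'ed'
  21: (6,9) 1 'e'
  22: (9,8) 2 'ee'

[0, 1, 2, 0, 1, 1, 0, 2, 2, 1, 1, 0, 1, 1, 2, 1, 0, 1, 2, 1, 2, 1, 2]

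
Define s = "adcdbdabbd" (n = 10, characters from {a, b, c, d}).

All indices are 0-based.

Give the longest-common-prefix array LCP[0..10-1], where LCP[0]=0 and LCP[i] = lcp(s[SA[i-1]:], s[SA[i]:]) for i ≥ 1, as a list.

rank | idx | suffix
   0 |   6 | abbd
   1 |   0 | adcdbdabbd
   2 |   7 | bbd
   3 |   8 | bd
   4 |   4 | bdabbd
   5 |   2 | cdbdabbd
   6 |   9 | d
   7 |   5 | dabbd
   8 |   3 | dbdabbd
   9 |   1 | dcdbdabbd

SA = [6, 0, 7, 8, 4, 2, 9, 5, 3, 1]
[i] adj suffixes → lcp
  [1] 6/0 → 1 ('a')
  [2] 0/7 → 0 ('')
  [3] 7/8 → 1 ('b')
  [4] 8/4 → 2 ('bd')
  [5] 4/2 → 0 ('')
  [6] 2/9 → 0 ('')
  [7] 9/5 → 1 ('d')
  [8] 5/3 → 1 ('d')
  [9] 3/1 → 1 ('d')

[0, 1, 0, 1, 2, 0, 0, 1, 1, 1]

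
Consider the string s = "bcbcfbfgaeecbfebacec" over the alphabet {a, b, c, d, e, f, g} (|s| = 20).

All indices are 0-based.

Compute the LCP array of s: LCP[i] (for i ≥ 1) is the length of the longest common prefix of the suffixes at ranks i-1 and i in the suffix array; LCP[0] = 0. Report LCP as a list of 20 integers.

rank→(start, suffix):
  0 → (16, 'acec')
  1 → (8, 'aeecbfebacec')
  2 → (15, 'bacec')
  3 → (0, 'bcbcfbfgaeecbfebacec')
  4 → (2, 'bcfbfgaeecbfebacec')
  5 → (12, 'bfebacec')
  6 → (5, 'bfgaeecbfebacec')
  7 → (19, 'c')
  8 → (1, 'cbcfbfgaeecbfebacec')
  9 → (11, 'cbfebacec')
  10 → (17, 'cec')
  11 → (3, 'cfbfgaeecbfebacec')
  12 → (14, 'ebacec')
  13 → (18, 'ec')
  14 → (10, 'ecbfebacec')
  15 → (9, 'eecbfebacec')
  16 → (4, 'fbfgaeecbfebacec')
  17 → (13, 'febacec')
  18 → (6, 'fgaeecbfebacec')
  19 → (7, 'gaeecbfebacec')

SA = [16, 8, 15, 0, 2, 12, 5, 19, 1, 11, 17, 3, 14, 18, 10, 9, 4, 13, 6, 7]
[i] adj suffixes → lcp
  [1] 16/8 → 1 ('a')
  [2] 8/15 → 0 ('')
  [3] 15/0 → 1 ('b')
  [4] 0/2 → 2 ('bc')
  [5] 2/12 → 1 ('b')
  [6] 12/5 → 2 ('bf')
  [7] 5/19 → 0 ('')
  [8] 19/1 → 1 ('c')
  [9] 1/11 → 2 ('cb')
  [10] 11/17 → 1 ('c')
  [11] 17/3 → 1 ('c')
  [12] 3/14 → 0 ('')
  [13] 14/18 → 1 ('e')
  [14] 18/10 → 2 ('ec')
  [15] 10/9 → 1 ('e')
  [16] 9/4 → 0 ('')
  [17] 4/13 → 1 ('f')
  [18] 13/6 → 1 ('f')
  [19] 6/7 → 0 ('')

[0, 1, 0, 1, 2, 1, 2, 0, 1, 2, 1, 1, 0, 1, 2, 1, 0, 1, 1, 0]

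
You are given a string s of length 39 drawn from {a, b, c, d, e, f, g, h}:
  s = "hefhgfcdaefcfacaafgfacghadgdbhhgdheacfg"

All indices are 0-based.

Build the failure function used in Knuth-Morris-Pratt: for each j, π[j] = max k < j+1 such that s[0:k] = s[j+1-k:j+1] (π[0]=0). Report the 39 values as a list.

[0, 0, 0, 1, 0, 0, 0, 0, 0, 0, 0, 0, 0, 0, 0, 0, 0, 0, 0, 0, 0, 0, 0, 1, 0, 0, 0, 0, 0, 1, 1, 0, 0, 1, 2, 0, 0, 0, 0]

π[0] = 0
j=1 s[j]='e': π[1]=0 (border '')
j=2 s[j]='f': π[2]=0 (border '')
j=3 s[j]='h': π[3]=1 (border 'h')
j=4 s[j]='g': k: 1→0; π[4]=0 (border '')
j=5 s[j]='f': π[5]=0 (border '')
j=6 s[j]='c': π[6]=0 (border '')
j=7 s[j]='d': π[7]=0 (border '')
j=8 s[j]='a': π[8]=0 (border '')
j=9 s[j]='e': π[9]=0 (border '')
j=10 s[j]='f': π[10]=0 (border '')
j=11 s[j]='c': π[11]=0 (border '')
j=12 s[j]='f': π[12]=0 (border '')
j=13 s[j]='a': π[13]=0 (border '')
j=14 s[j]='c': π[14]=0 (border '')
j=15 s[j]='a': π[15]=0 (border '')
j=16 s[j]='a': π[16]=0 (border '')
j=17 s[j]='f': π[17]=0 (border '')
j=18 s[j]='g': π[18]=0 (border '')
j=19 s[j]='f': π[19]=0 (border '')
j=20 s[j]='a': π[20]=0 (border '')
j=21 s[j]='c': π[21]=0 (border '')
j=22 s[j]='g': π[22]=0 (border '')
j=23 s[j]='h': π[23]=1 (border 'h')
j=24 s[j]='a': k: 1→0; π[24]=0 (border '')
j=25 s[j]='d': π[25]=0 (border '')
j=26 s[j]='g': π[26]=0 (border '')
j=27 s[j]='d': π[27]=0 (border '')
j=28 s[j]='b': π[28]=0 (border '')
j=29 s[j]='h': π[29]=1 (border 'h')
j=30 s[j]='h': k: 1→0; π[30]=1 (border 'h')
j=31 s[j]='g': k: 1→0; π[31]=0 (border '')
j=32 s[j]='d': π[32]=0 (border '')
j=33 s[j]='h': π[33]=1 (border 'h')
j=34 s[j]='e': π[34]=2 (border 'he')
j=35 s[j]='a': k: 2→0; π[35]=0 (border '')
j=36 s[j]='c': π[36]=0 (border '')
j=37 s[j]='f': π[37]=0 (border '')
j=38 s[j]='g': π[38]=0 (border '')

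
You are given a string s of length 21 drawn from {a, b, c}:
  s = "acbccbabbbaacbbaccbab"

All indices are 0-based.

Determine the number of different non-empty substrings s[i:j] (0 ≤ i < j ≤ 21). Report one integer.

rank | idx | suffix
   0 |  10 | aacbbaccbab
   1 |  19 | ab
   2 |   6 | abbbaacbbaccbab
   3 |  11 | acbbaccbab
   4 |   0 | acbccbabbbaacbbaccbab
   5 |  15 | accbab
   6 |  20 | b
   7 |   9 | baacbbaccbab
   8 |  18 | bab
   9 |   5 | babbbaacbbaccbab
  10 |  14 | baccbab
  11 |   8 | bbaacbbaccbab
  12 |  13 | bbaccbab
  13 |   7 | bbbaacbbaccbab
  14 |   2 | bccbabbbaacbbaccbab
  15 |  17 | cbab
  16 |   4 | cbabbbaacbbaccbab
  17 |  12 | cbbaccbab
  18 |   1 | cbccbabbbaacbbaccbab
  19 |  16 | ccbab
  20 |   3 | ccbabbbaacbbaccbab

SA = [10, 19, 6, 11, 0, 15, 20, 9, 18, 5, 14, 8, 13, 7, 2, 17, 4, 12, 1, 16, 3]
[i] adj suffixes → lcp
  [1] 10/19 → 1 ('a')
  [2] 19/6 → 2 ('ab')
  [3] 6/11 → 1 ('a')
  [4] 11/0 → 3 ('acb')
  [5] 0/15 → 2 ('ac')
  [6] 15/20 → 0 ('')
  [7] 20/9 → 1 ('b')
  [8] 9/18 → 2 ('ba')
  [9] 18/5 → 3 ('bab')
  [10] 5/14 → 2 ('ba')
  [11] 14/8 → 1 ('b')
  [12] 8/13 → 3 ('bba')
  [13] 13/7 → 2 ('bb')
  [14] 7/2 → 1 ('b')
  [15] 2/17 → 0 ('')
  [16] 17/4 → 4 ('cbab')
  [17] 4/12 → 2 ('cb')
  [18] 12/1 → 2 ('cb')
  [19] 1/16 → 1 ('c')
  [20] 16/3 → 5 ('ccbab')

n(n+1)/2 = 21·22/2 = 231
Σ LCP = 0 + 1 + 2 + 1 + 3 + 2 + 0 + 1 + 2 + 3 + 2 + 1 + 3 + 2 + 1 + 0 + 4 + 2 + 2 + 1 + 5 = 38
distinct = 231 − 38 = 193

193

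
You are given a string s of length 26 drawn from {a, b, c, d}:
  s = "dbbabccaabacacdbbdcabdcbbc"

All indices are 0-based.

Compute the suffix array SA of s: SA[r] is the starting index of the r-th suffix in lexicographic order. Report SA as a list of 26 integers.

[7, 8, 3, 19, 10, 12, 2, 9, 1, 23, 15, 24, 4, 16, 20, 25, 6, 18, 11, 22, 5, 13, 0, 14, 17, 21]

rank | idx | suffix
   0 |   7 | aabacacdbbdcabdcbbc
   1 |   8 | abacacdbbdcabdcbbc
   2 |   3 | abccaabacacdbbdcabdcbbc
   3 |  19 | abdcbbc
   4 |  10 | acacdbbdcabdcbbc
   5 |  12 | acdbbdcabdcbbc
   6 |   2 | babccaabacacdbbdcabdcbbc
   7 |   9 | bacacdbbdcabdcbbc
   8 |   1 | bbabccaabacacdbbdcabdcbbc
   9 |  23 | bbc
  10 |  15 | bbdcabdcbbc
  11 |  24 | bc
  12 |   4 | bccaabacacdbbdcabdcbbc
  13 |  16 | bdcabdcbbc
  14 |  20 | bdcbbc
  15 |  25 | c
  16 |   6 | caabacacdbbdcabdcbbc
  17 |  18 | cabdcbbc
  18 |  11 | cacdbbdcabdcbbc
  19 |  22 | cbbc
  20 |   5 | ccaabacacdbbdcabdcbbc
  21 |  13 | cdbbdcabdcbbc
  22 |   0 | dbbabccaabacacdbbdcabdcbbc
  23 |  14 | dbbdcabdcbbc
  24 |  17 | dcabdcbbc
  25 |  21 | dcbbc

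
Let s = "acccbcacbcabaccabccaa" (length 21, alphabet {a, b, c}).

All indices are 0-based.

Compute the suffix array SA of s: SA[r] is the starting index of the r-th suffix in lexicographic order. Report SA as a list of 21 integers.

rank→(start, suffix):
  0 → (20, 'a')
  1 → (19, 'aa')
  2 → (10, 'abaccabccaa')
  3 → (15, 'abccaa')
  4 → (6, 'acbcabaccabccaa')
  5 → (12, 'accabccaa')
  6 → (0, 'acccbcacbcabaccabccaa')
  7 → (11, 'baccabccaa')
  8 → (8, 'bcabaccabccaa')
  9 → (4, 'bcacbcabaccabccaa')
  10 → (16, 'bccaa')
  11 → (18, 'caa')
  12 → (9, 'cabaccabccaa')
  13 → (14, 'cabccaa')
  14 → (5, 'cacbcabaccabccaa')
  15 → (7, 'cbcabaccabccaa')
  16 → (3, 'cbcacbcabaccabccaa')
  17 → (17, 'ccaa')
  18 → (13, 'ccabccaa')
  19 → (2, 'ccbcacbcabaccabccaa')
  20 → (1, 'cccbcacbcabaccabccaa')

[20, 19, 10, 15, 6, 12, 0, 11, 8, 4, 16, 18, 9, 14, 5, 7, 3, 17, 13, 2, 1]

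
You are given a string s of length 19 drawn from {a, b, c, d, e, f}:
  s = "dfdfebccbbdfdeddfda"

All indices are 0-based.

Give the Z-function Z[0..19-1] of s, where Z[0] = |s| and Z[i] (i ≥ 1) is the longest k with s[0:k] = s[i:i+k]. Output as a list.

Z[0]=19
i=1: i≥r, start 0; Z[1]=0
i=2: i≥r, start 0; Z[2]=2 extend→box=[2,4)
i=3: min(r-i=1, Z[1]=0)=0; Z[3]=0
i=4: i≥r, start 0; Z[4]=0
i=5: i≥r, start 0; Z[5]=0
i=6: i≥r, start 0; Z[6]=0
i=7: i≥r, start 0; Z[7]=0
i=8: i≥r, start 0; Z[8]=0
i=9: i≥r, start 0; Z[9]=0
i=10: i≥r, start 0; Z[10]=3 extend→box=[10,13)
i=11: min(r-i=2, Z[1]=0)=0; Z[11]=0
i=12: min(r-i=1, Z[2]=2)=1; Z[12]=1
i=13: i≥r, start 0; Z[13]=0
i=14: i≥r, start 0; Z[14]=1 extend→box=[14,15)
i=15: i≥r, start 0; Z[15]=3 extend→box=[15,18)
i=16: min(r-i=2, Z[1]=0)=0; Z[16]=0
i=17: min(r-i=1, Z[2]=2)=1; Z[17]=1
i=18: i≥r, start 0; Z[18]=0

[19, 0, 2, 0, 0, 0, 0, 0, 0, 0, 3, 0, 1, 0, 1, 3, 0, 1, 0]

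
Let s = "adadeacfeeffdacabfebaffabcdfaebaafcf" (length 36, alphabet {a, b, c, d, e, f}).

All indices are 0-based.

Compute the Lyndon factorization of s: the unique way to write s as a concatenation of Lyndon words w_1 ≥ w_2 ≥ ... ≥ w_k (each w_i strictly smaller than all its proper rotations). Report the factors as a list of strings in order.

["adade", "acfeeffd", "ac", "abfebaff", "abcdfaeb", "aafcf"]

emit factor 1: 'adade' (i=0, period=5)
emit factor 2: 'acfeeffd' (i=5, period=8)
emit factor 3: 'ac' (i=13, period=2)
emit factor 4: 'abfebaff' (i=15, period=8)
emit factor 5: 'abcdfaeb' (i=23, period=8)
emit factor 6: 'aafcf' (i=31, period=5)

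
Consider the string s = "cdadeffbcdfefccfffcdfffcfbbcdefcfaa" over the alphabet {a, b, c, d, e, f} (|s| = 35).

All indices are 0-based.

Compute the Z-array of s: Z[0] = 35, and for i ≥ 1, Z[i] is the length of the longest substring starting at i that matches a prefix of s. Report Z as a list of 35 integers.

Z[0]=35
i=1: outside box; Z[1]=0
i=2: outside box; Z[2]=0
i=3: outside box; Z[3]=0
i=4: outside box; Z[4]=0
i=5: outside box; Z[5]=0
i=6: outside box; Z[6]=0
i=7: outside box; Z[7]=0
i=8: outside box; Z[8]=2 grow→box=[8,10)
i=9: min(r-i=1, Z[1]=0)=0; Z[9]=0
i=10: outside box; Z[10]=0
i=11: outside box; Z[11]=0
i=12: outside box; Z[12]=0
i=13: outside box; Z[13]=1 grow→box=[13,14)
i=14: outside box; Z[14]=1 grow→box=[14,15)
i=15: outside box; Z[15]=0
i=16: outside box; Z[16]=0
i=17: outside box; Z[17]=0
i=18: outside box; Z[18]=2 grow→box=[18,20)
i=19: min(r-i=1, Z[1]=0)=0; Z[19]=0
i=20: outside box; Z[20]=0
i=21: outside box; Z[21]=0
i=22: outside box; Z[22]=0
i=23: outside box; Z[23]=1 grow→box=[23,24)
i=24: outside box; Z[24]=0
i=25: outside box; Z[25]=0
i=26: outside box; Z[26]=0
i=27: outside box; Z[27]=2 grow→box=[27,29)
i=28: min(r-i=1, Z[1]=0)=0; Z[28]=0
i=29: outside box; Z[29]=0
i=30: outside box; Z[30]=0
i=31: outside box; Z[31]=1 grow→box=[31,32)
i=32: outside box; Z[32]=0
i=33: outside box; Z[33]=0
i=34: outside box; Z[34]=0

[35, 0, 0, 0, 0, 0, 0, 0, 2, 0, 0, 0, 0, 1, 1, 0, 0, 0, 2, 0, 0, 0, 0, 1, 0, 0, 0, 2, 0, 0, 0, 1, 0, 0, 0]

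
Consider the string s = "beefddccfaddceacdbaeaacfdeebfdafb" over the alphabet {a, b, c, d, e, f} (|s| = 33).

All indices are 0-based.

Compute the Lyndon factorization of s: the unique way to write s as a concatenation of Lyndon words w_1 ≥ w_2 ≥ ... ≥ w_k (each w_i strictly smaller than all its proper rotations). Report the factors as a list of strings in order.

["beefddccf", "addce", "acdbae", "aacfdeebfdafb"]

emit factor 1: 'beefddccf' (i=0, period=9)
emit factor 2: 'addce' (i=9, period=5)
emit factor 3: 'acdbae' (i=14, period=6)
emit factor 4: 'aacfdeebfdafb' (i=20, period=13)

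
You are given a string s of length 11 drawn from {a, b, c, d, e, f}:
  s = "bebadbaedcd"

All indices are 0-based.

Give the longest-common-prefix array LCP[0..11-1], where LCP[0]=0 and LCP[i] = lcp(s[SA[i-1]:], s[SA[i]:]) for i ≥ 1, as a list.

[0, 1, 0, 2, 1, 0, 0, 1, 1, 0, 1]

sorted suffixes:
  #0 SA[0]=3  'adbaedcd'
  #1 SA[1]=6  'aedcd'
  #2 SA[2]=2  'badbaedcd'
  #3 SA[3]=5  'baedcd'
  #4 SA[4]=0  'bebadbaedcd'
  #5 SA[5]=9  'cd'
  #6 SA[6]=10  'd'
  #7 SA[7]=4  'dbaedcd'
  #8 SA[8]=8  'dcd'
  #9 SA[9]=1  'ebadbaedcd'
  #10 SA[10]=7  'edcd'

SA = [3, 6, 2, 5, 0, 9, 10, 4, 8, 1, 7]
[i] adj suffixes → lcp
  [1] 3/6 → 1 ('a')
  [2] 6/2 → 0 ('')
  [3] 2/5 → 2 ('ba')
  [4] 5/0 → 1 ('b')
  [5] 0/9 → 0 ('')
  [6] 9/10 → 0 ('')
  [7] 10/4 → 1 ('d')
  [8] 4/8 → 1 ('d')
  [9] 8/1 → 0 ('')
  [10] 1/7 → 1 ('e')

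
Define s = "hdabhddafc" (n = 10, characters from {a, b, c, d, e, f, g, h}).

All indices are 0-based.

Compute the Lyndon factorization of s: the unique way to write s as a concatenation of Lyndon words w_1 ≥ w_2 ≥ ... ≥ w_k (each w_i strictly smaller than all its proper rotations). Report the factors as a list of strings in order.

["h", "d", "abhddafc"]

emit factor 1: 'h' (i=0, period=1)
emit factor 2: 'd' (i=1, period=1)
emit factor 3: 'abhddafc' (i=2, period=8)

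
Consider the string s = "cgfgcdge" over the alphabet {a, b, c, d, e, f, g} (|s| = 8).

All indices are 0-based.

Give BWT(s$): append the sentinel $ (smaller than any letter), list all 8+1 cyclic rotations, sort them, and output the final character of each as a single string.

rank  rotation   last
    0  $cgfgcdge  e
    1  cdge$cgfg  g
    2  cgfgcdge$  $
    3  dge$cgfgc  c
    4  e$cgfgcdg  g
    5  fgcdge$cg  g
    6  gcdge$cgf  f
    7  ge$cgfgcd  d
    8  gfgcdge$c  c

eg$cggfdc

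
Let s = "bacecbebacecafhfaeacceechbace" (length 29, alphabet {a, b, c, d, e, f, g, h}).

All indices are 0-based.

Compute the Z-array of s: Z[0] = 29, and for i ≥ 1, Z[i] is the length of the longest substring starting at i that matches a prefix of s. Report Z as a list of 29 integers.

[29, 0, 0, 0, 0, 1, 0, 5, 0, 0, 0, 0, 0, 0, 0, 0, 0, 0, 0, 0, 0, 0, 0, 0, 0, 4, 0, 0, 0]

Z[0]=29
i=1: outside box; Z[1]=0
i=2: outside box; Z[2]=0
i=3: outside box; Z[3]=0
i=4: outside box; Z[4]=0
i=5: outside box; Z[5]=1 grow→box=[5,6)
i=6: outside box; Z[6]=0
i=7: outside box; Z[7]=5 grow→box=[7,12)
i=8: min(r-i=4, Z[1]=0)=0; Z[8]=0
i=9: min(r-i=3, Z[2]=0)=0; Z[9]=0
i=10: min(r-i=2, Z[3]=0)=0; Z[10]=0
i=11: min(r-i=1, Z[4]=0)=0; Z[11]=0
i=12: outside box; Z[12]=0
i=13: outside box; Z[13]=0
i=14: outside box; Z[14]=0
i=15: outside box; Z[15]=0
i=16: outside box; Z[16]=0
i=17: outside box; Z[17]=0
i=18: outside box; Z[18]=0
i=19: outside box; Z[19]=0
i=20: outside box; Z[20]=0
i=21: outside box; Z[21]=0
i=22: outside box; Z[22]=0
i=23: outside box; Z[23]=0
i=24: outside box; Z[24]=0
i=25: outside box; Z[25]=4 grow→box=[25,29)
i=26: min(r-i=3, Z[1]=0)=0; Z[26]=0
i=27: min(r-i=2, Z[2]=0)=0; Z[27]=0
i=28: min(r-i=1, Z[3]=0)=0; Z[28]=0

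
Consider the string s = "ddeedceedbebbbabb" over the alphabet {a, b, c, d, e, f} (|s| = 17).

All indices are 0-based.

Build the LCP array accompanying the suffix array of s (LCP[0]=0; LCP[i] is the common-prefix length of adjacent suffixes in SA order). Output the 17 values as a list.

[0, 0, 1, 1, 2, 2, 1, 0, 0, 1, 1, 1, 0, 1, 2, 1, 3]

rank→(start, suffix):
  0 → (14, 'abb')
  1 → (16, 'b')
  2 → (13, 'babb')
  3 → (15, 'bb')
  4 → (12, 'bbabb')
  5 → (11, 'bbbabb')
  6 → (9, 'bebbbabb')
  7 → (5, 'ceedbebbbabb')
  8 → (8, 'dbebbbabb')
  9 → (4, 'dceedbebbbabb')
  10 → (0, 'ddeedceedbebbbabb')
  11 → (1, 'deedceedbebbbabb')
  12 → (10, 'ebbbabb')
  13 → (7, 'edbebbbabb')
  14 → (3, 'edceedbebbbabb')
  15 → (6, 'eedbebbbabb')
  16 → (2, 'eedceedbebbbabb')

SA = [14, 16, 13, 15, 12, 11, 9, 5, 8, 4, 0, 1, 10, 7, 3, 6, 2]
rank  pair      lcp
   1  s[14:],s[16:]  0  ''
   2  s[16:],s[13:]  1  'b'
   3  s[13:],s[15:]  1  'b'
   4  s[15:],s[12:]  2  'bb'
   5  s[12:],s[11:]  2  'bb'
   6  s[11:],s[9:]  1  'b'
   7  s[9:],s[5:]  0  ''
   8  s[5:],s[8:]  0  ''
   9  s[8:],s[4:]  1  'd'
  10  s[4:],s[0:]  1  'd'
  11  s[0:],s[1:]  1  'd'
  12  s[1:],s[10:]  0  ''
  13  s[10:],s[7:]  1  'e'
  14  s[7:],s[3:]  2  'ed'
  15  s[3:],s[6:]  1  'e'
  16  s[6:],s[2:]  3  'eed'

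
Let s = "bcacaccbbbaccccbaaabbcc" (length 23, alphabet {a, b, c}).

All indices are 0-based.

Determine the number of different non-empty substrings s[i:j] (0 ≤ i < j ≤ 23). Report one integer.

239

sorted suffixes:
  #0 SA[0]=16  'aaabbcc'
  #1 SA[1]=17  'aabbcc'
  #2 SA[2]=18  'abbcc'
  #3 SA[3]=2  'acaccbbbaccccbaaabbcc'
  #4 SA[4]=4  'accbbbaccccbaaabbcc'
  #5 SA[5]=10  'accccbaaabbcc'
  #6 SA[6]=15  'baaabbcc'
  #7 SA[7]=9  'baccccbaaabbcc'
  #8 SA[8]=8  'bbaccccbaaabbcc'
  #9 SA[9]=7  'bbbaccccbaaabbcc'
  #10 SA[10]=19  'bbcc'
  #11 SA[11]=0  'bcacaccbbbaccccbaaabbcc'
  #12 SA[12]=20  'bcc'
  #13 SA[13]=22  'c'
  #14 SA[14]=1  'cacaccbbbaccccbaaabbcc'
  #15 SA[15]=3  'caccbbbaccccbaaabbcc'
  #16 SA[16]=14  'cbaaabbcc'
  #17 SA[17]=6  'cbbbaccccbaaabbcc'
  #18 SA[18]=21  'cc'
  #19 SA[19]=13  'ccbaaabbcc'
  #20 SA[20]=5  'ccbbbaccccbaaabbcc'
  #21 SA[21]=12  'cccbaaabbcc'
  #22 SA[22]=11  'ccccbaaabbcc'

SA = [16, 17, 18, 2, 4, 10, 15, 9, 8, 7, 19, 0, 20, 22, 1, 3, 14, 6, 21, 13, 5, 12, 11]
i: (SA[i-1],SA[i]) lcp shared
  1: (16,17) 2 'aa'
  2: (17,18) 1 'a'
  3: (18,2) 1 'a'
  4: (2,4) 2 'ac'
  5: (4,10) 3 'acc'
  6: (10,15) 0 ''
  7: (15,9) 2 'ba'
  8: (9,8) 1 'b'
  9: (8,7) 2 'bb'
  10: (7,19) 2 'bb'
  11: (19,0) 1 'b'
  12: (0,20) 2 'bc'
  13: (20,22) 0 ''
  14: (22,1) 1 'c'
  15: (1,3) 3 'cac'
  16: (3,14) 1 'c'
  17: (14,6) 2 'cb'
  18: (6,21) 1 'c'
  19: (21,13) 2 'cc'
  20: (13,5) 3 'ccb'
  21: (5,12) 2 'cc'
  22: (12,11) 3 'ccc'

n(n+1)/2 = 23·24/2 = 276
Σ LCP = 0 + 2 + 1 + 1 + 2 + 3 + 0 + 2 + 1 + 2 + 2 + 1 + 2 + 0 + 1 + 3 + 1 + 2 + 1 + 2 + 3 + 2 + 3 = 37
distinct = 276 − 37 = 239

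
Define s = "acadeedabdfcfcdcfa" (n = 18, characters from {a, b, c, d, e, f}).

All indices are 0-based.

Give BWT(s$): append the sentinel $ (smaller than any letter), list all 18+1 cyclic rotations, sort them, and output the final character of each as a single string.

rank  rotation             last
    0  $acadeedabdfcfcdcfa  a
    1  a$acadeedabdfcfcdcf  f
    2  abdfcfcdcfa$acadeed  d
    3  acadeedabdfcfcdcfa$  $
    4  adeedabdfcfcdcfa$ac  c
    5  bdfcfcdcfa$acadeeda  a
    6  cadeedabdfcfcdcfa$a  a
    7  cdcfa$acadeedabdfcf  f
    8  cfa$acadeedabdfcfcd  d
    9  cfcdcfa$acadeedabdf  f
   10  dabdfcfcdcfa$acadee  e
   11  dcfa$acadeedabdfcfc  c
   12  deedabdfcfcdcfa$aca  a
   13  dfcfcdcfa$acadeedab  b
   14  edabdfcfcdcfa$acade  e
   15  eedabdfcfcdcfa$acad  d
   16  fa$acadeedabdfcfcdc  c
   17  fcdcfa$acadeedabdfc  c
   18  fcfcdcfa$acadeedabd  d

afd$caafdfecabedccd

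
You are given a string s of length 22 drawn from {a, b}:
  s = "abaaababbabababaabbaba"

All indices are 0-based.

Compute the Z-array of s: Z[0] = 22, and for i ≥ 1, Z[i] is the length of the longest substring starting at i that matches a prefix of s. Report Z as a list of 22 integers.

[22, 0, 1, 1, 3, 0, 2, 0, 0, 3, 0, 3, 0, 4, 0, 1, 2, 0, 0, 3, 0, 1]

Z[0]=22
i=1: fresh scan; Z[1]=0
i=2: fresh scan; Z[2]=1 grow→box=[2,3)
i=3: fresh scan; Z[3]=1 grow→box=[3,4)
i=4: fresh scan; Z[4]=3 grow→box=[4,7)
i=5: min(r-i=2, Z[1]=0)=0; Z[5]=0
i=6: min(r-i=1, Z[2]=1)=1; Z[6]=2 grow→box=[6,8)
i=7: min(r-i=1, Z[1]=0)=0; Z[7]=0
i=8: fresh scan; Z[8]=0
i=9: fresh scan; Z[9]=3 grow→box=[9,12)
i=10: min(r-i=2, Z[1]=0)=0; Z[10]=0
i=11: min(r-i=1, Z[2]=1)=1; Z[11]=3 grow→box=[11,14)
i=12: min(r-i=2, Z[1]=0)=0; Z[12]=0
i=13: min(r-i=1, Z[2]=1)=1; Z[13]=4 grow→box=[13,17)
i=14: min(r-i=3, Z[1]=0)=0; Z[14]=0
i=15: min(r-i=2, Z[2]=1)=1; Z[15]=1
i=16: min(r-i=1, Z[3]=1)=1; Z[16]=2 grow→box=[16,18)
i=17: min(r-i=1, Z[1]=0)=0; Z[17]=0
i=18: fresh scan; Z[18]=0
i=19: fresh scan; Z[19]=3 grow→box=[19,22)
i=20: min(r-i=2, Z[1]=0)=0; Z[20]=0
i=21: min(r-i=1, Z[2]=1)=1; Z[21]=1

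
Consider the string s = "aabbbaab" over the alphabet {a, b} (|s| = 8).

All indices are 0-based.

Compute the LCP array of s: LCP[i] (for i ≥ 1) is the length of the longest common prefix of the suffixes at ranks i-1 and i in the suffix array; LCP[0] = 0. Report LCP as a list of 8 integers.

[0, 3, 1, 2, 0, 1, 1, 2]

rank→(start, suffix):
  0 → (5, 'aab')
  1 → (0, 'aabbbaab')
  2 → (6, 'ab')
  3 → (1, 'abbbaab')
  4 → (7, 'b')
  5 → (4, 'baab')
  6 → (3, 'bbaab')
  7 → (2, 'bbbaab')

SA = [5, 0, 6, 1, 7, 4, 3, 2]
i: (SA[i-1],SA[i]) lcp shared
  1: (5,0) 3 'aab'
  2: (0,6) 1 'a'
  3: (6,1) 2 'ab'
  4: (1,7) 0 ''
  5: (7,4) 1 'b'
  6: (4,3) 1 'b'
  7: (3,2) 2 'bb'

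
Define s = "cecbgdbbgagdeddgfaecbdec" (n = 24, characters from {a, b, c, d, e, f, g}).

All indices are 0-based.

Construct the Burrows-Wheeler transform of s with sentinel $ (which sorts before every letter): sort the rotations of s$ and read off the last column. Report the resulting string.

rank  rotation                   last
    0  $cecbgdbbgagdeddgfaecbdec  c
    1  aecbdec$cecbgdbbgagdeddgf  f
    2  agdeddgfaecbdec$cecbgdbbg  g
    3  bbgagdeddgfaecbdec$cecbgd  d
    4  bdec$cecbgdbbgagdeddgfaec  c
    5  bgagdeddgfaecbdec$cecbgdb  b
    6  bgdbbgagdeddgfaecbdec$cec  c
    7  c$cecbgdbbgagdeddgfaecbde  e
    8  cbdec$cecbgdbbgagdeddgfae  e
    9  cbgdbbgagdeddgfaecbdec$ce  e
   10  cecbgdbbgagdeddgfaecbdec$  $
   11  dbbgagdeddgfaecbdec$cecbg  g
   12  ddgfaecbdec$cecbgdbbgagde  e
   13  dec$cecbgdbbgagdeddgfaecb  b
   14  deddgfaecbdec$cecbgdbbgag  g
   15  dgfaecbdec$cecbgdbbgagded  d
   16  ec$cecbgdbbgagdeddgfaecbd  d
   17  ecbdec$cecbgdbbgagdeddgfa  a
   18  ecbgdbbgagdeddgfaecbdec$c  c
   19  eddgfaecbdec$cecbgdbbgagd  d
   20  faecbdec$cecbgdbbgagdeddg  g
   21  gagdeddgfaecbdec$cecbgdbb  b
   22  gdbbgagdeddgfaecbdec$cecb  b
   23  gdeddgfaecbdec$cecbgdbbga  a
   24  gfaecbdec$cecbgdbbgagdedd  d

cfgdcbceee$gebgddacdgbbad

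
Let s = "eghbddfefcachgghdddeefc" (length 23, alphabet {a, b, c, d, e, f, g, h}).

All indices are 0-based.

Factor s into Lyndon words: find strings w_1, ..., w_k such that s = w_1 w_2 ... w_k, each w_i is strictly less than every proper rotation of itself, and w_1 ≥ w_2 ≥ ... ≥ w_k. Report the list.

emit factor 1: 'egh' (i=0, period=3)
emit factor 2: 'bddfefc' (i=3, period=7)
emit factor 3: 'achgghdddeefc' (i=10, period=13)

["egh", "bddfefc", "achgghdddeefc"]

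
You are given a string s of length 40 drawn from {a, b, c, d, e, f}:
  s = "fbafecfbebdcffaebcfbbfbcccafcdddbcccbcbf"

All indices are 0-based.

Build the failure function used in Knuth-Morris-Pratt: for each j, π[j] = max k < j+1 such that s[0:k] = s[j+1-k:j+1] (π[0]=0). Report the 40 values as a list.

[0, 0, 0, 1, 0, 0, 1, 2, 0, 0, 0, 0, 1, 1, 0, 0, 0, 0, 1, 2, 0, 1, 2, 0, 0, 0, 0, 1, 0, 0, 0, 0, 0, 0, 0, 0, 0, 0, 0, 1]

π[0] = 0
j=1 s[j]='b': π[1]=0 (border '')
j=2 s[j]='a': π[2]=0 (border '')
j=3 s[j]='f': π[3]=1 (border 'f')
j=4 s[j]='e': k: 1→0; π[4]=0 (border '')
j=5 s[j]='c': π[5]=0 (border '')
j=6 s[j]='f': π[6]=1 (border 'f')
j=7 s[j]='b': π[7]=2 (border 'fb')
j=8 s[j]='e': k: 2→0; π[8]=0 (border '')
j=9 s[j]='b': π[9]=0 (border '')
j=10 s[j]='d': π[10]=0 (border '')
j=11 s[j]='c': π[11]=0 (border '')
j=12 s[j]='f': π[12]=1 (border 'f')
j=13 s[j]='f': k: 1→0; π[13]=1 (border 'f')
j=14 s[j]='a': k: 1→0; π[14]=0 (border '')
j=15 s[j]='e': π[15]=0 (border '')
j=16 s[j]='b': π[16]=0 (border '')
j=17 s[j]='c': π[17]=0 (border '')
j=18 s[j]='f': π[18]=1 (border 'f')
j=19 s[j]='b': π[19]=2 (border 'fb')
j=20 s[j]='b': k: 2→0; π[20]=0 (border '')
j=21 s[j]='f': π[21]=1 (border 'f')
j=22 s[j]='b': π[22]=2 (border 'fb')
j=23 s[j]='c': k: 2→0; π[23]=0 (border '')
j=24 s[j]='c': π[24]=0 (border '')
j=25 s[j]='c': π[25]=0 (border '')
j=26 s[j]='a': π[26]=0 (border '')
j=27 s[j]='f': π[27]=1 (border 'f')
j=28 s[j]='c': k: 1→0; π[28]=0 (border '')
j=29 s[j]='d': π[29]=0 (border '')
j=30 s[j]='d': π[30]=0 (border '')
j=31 s[j]='d': π[31]=0 (border '')
j=32 s[j]='b': π[32]=0 (border '')
j=33 s[j]='c': π[33]=0 (border '')
j=34 s[j]='c': π[34]=0 (border '')
j=35 s[j]='c': π[35]=0 (border '')
j=36 s[j]='b': π[36]=0 (border '')
j=37 s[j]='c': π[37]=0 (border '')
j=38 s[j]='b': π[38]=0 (border '')
j=39 s[j]='f': π[39]=1 (border 'f')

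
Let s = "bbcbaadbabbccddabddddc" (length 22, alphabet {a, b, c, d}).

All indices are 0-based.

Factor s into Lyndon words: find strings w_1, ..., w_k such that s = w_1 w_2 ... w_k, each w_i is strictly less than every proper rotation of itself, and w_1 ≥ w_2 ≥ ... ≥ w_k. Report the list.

["bbc", "b", "aadbabbccddabddddc"]

emit factor 1: 'bbc' (i=0, period=3)
emit factor 2: 'b' (i=3, period=1)
emit factor 3: 'aadbabbccddabddddc' (i=4, period=18)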